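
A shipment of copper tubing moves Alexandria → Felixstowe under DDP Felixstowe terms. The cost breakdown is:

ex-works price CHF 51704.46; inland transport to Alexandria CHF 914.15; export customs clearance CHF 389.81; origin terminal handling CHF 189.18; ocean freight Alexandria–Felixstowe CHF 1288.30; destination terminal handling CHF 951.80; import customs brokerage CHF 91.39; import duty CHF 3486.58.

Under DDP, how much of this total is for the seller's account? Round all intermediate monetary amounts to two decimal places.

DDP: the seller bears all costs including import duty.
Seller's account: goods 51704.46 + inland to port 914.15 + export clearance 389.81 + origin terminal 189.18 + freight 1288.30 + destination terminal 951.80 + brokerage 91.39 + duty 3486.58 = 59015.67
Buyer's account: 0.00

Seller's account: CHF 59015.67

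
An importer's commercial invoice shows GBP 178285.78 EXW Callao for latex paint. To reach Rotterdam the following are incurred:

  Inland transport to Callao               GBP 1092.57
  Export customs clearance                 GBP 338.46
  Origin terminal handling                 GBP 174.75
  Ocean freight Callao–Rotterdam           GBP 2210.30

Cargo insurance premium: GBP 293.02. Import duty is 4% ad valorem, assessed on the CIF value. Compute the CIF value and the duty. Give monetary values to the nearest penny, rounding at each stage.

CIF value: GBP 182394.88; import duty: GBP 7295.80

CIF = EXW price + pre-shipment costs + freight + insurance
CIF = 178285.78 + 1092.57 + 338.46 + 174.75 + 2210.30 + 293.02 = 182394.88
Import duty = 182394.88 × 4% = 7295.80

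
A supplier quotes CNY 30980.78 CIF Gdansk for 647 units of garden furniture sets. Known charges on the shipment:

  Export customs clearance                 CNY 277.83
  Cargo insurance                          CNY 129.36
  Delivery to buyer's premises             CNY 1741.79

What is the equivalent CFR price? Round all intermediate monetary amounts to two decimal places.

Not relevant to the conversion: export clearance — on the seller under both CIF and CFR; already in the CIF price and stays in the CFR price. delivery — on the buyer under both terms; not part of either seller's price.
From CIF to CFR, the seller no longer bears: insurance.
CFR price = 30980.78 − 129.36 = 30851.42

CFR price: CNY 30851.42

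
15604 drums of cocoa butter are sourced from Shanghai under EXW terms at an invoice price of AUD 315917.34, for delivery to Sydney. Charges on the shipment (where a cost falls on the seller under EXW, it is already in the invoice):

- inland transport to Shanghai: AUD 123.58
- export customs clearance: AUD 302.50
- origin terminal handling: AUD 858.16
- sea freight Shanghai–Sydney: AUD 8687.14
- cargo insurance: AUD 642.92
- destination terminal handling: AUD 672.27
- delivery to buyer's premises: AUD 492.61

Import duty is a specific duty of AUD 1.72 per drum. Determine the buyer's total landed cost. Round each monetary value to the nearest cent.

EXW: the seller makes goods available at their premises; the buyer bears all onward costs.
CIF value = EXW price + inland to port + export clearance + origin terminal + freight + insurance = 315917.34 + 123.58 + 302.50 + 858.16 + 8687.14 + 642.92 = 326531.64
Import duty = 15604 × 1.72 = 26838.88
Buyer bears: inland to port 123.58 + export clearance 302.50 + origin terminal 858.16 + freight 8687.14 + insurance 642.92 + destination terminal 672.27 + delivery 492.61 + duty 26838.88 = 38618.06
Landed cost = invoice 315917.34 + 38618.06 = 354535.40

Total landed cost: AUD 354535.40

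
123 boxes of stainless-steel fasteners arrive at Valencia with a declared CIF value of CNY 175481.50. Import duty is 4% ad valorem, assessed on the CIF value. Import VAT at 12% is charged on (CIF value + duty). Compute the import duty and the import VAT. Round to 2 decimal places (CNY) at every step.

Import duty: CNY 7019.26; import VAT: CNY 21900.09

Import duty = 175481.50 × 4% = 7019.26
VAT base = CIF + duty = 175481.50 + 7019.26 = 182500.76
Import VAT = 182500.76 × 12% = 21900.09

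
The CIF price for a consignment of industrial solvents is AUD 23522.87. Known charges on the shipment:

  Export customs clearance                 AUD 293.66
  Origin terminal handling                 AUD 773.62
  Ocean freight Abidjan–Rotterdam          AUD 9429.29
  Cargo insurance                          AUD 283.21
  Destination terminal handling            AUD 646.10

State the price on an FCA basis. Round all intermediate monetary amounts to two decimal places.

FCA price: AUD 13036.75

Not relevant to the conversion: export clearance — on the seller under both CIF and FCA; already in the CIF price and stays in the FCA price. destination terminal — on the buyer under both terms; not part of either seller's price.
From CIF to FCA, the seller no longer bears: origin terminal, freight, insurance.
FCA price = 23522.87 − 773.62 − 9429.29 − 283.21 = 13036.75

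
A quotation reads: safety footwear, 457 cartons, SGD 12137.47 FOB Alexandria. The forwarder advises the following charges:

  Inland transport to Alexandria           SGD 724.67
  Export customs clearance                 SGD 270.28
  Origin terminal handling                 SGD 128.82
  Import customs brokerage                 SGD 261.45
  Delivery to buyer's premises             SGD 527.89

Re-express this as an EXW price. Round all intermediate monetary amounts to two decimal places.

Not relevant to the conversion: delivery, brokerage — on the buyer under both terms; not part of either seller's price.
From FOB to EXW, the seller no longer bears: inland to port, export clearance, origin terminal.
EXW price = 12137.47 − 724.67 − 270.28 − 128.82 = 11013.70

EXW price: SGD 11013.70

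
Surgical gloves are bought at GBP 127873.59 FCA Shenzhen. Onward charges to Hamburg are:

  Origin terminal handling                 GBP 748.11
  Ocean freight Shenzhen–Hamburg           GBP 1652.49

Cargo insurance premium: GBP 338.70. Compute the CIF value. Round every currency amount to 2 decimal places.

CIF = FCA price + pre-shipment costs + freight + insurance
CIF = 127873.59 + 748.11 + 1652.49 + 338.70 = 130612.89

CIF value: GBP 130612.89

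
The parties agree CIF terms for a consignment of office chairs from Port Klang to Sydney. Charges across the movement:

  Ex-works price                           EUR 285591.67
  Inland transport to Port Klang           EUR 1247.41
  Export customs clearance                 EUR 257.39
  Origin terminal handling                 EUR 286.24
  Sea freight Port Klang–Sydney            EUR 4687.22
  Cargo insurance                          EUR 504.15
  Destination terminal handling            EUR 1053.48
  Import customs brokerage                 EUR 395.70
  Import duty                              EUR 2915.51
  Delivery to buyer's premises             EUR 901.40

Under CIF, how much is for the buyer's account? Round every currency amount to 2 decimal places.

Buyer's account: EUR 5266.09

CIF: the seller pays costs through ocean freight and marine insurance to the destination port.
Seller's account: goods 285591.67 + inland to port 1247.41 + export clearance 257.39 + origin terminal 286.24 + freight 4687.22 + insurance 504.15 = 292574.08
Buyer's account: destination terminal 1053.48 + brokerage 395.70 + duty 2915.51 + delivery 901.40 = 5266.09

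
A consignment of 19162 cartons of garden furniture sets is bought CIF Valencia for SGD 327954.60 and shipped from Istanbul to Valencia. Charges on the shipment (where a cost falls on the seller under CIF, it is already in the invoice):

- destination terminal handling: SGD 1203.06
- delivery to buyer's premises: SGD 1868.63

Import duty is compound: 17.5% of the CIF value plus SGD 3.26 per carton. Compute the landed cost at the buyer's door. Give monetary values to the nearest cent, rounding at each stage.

CIF: the seller pays costs through ocean freight and marine insurance to the destination port.
The CIF price already equals the CIF value: 327954.60
Ad valorem component: 327954.60 × 17.5% = 57392.06
Specific component: 19162 × 3.26 = 62468.12
Import duty = 57392.06 + 62468.12 = 119860.18
Buyer bears: destination terminal 1203.06 + delivery 1868.63 + duty 119860.18 = 122931.87
Landed cost = invoice 327954.60 + 122931.87 = 450886.47

Total landed cost: SGD 450886.47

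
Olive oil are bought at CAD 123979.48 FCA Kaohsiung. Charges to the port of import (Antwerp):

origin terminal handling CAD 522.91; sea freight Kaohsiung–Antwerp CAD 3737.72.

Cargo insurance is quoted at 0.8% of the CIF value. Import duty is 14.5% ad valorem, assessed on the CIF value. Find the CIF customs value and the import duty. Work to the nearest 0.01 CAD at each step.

Let C be the CIF value. C = FCA price + pre-shipment costs + freight + 0.8% × C
C − 0.8% × C = 123979.48 + 522.91 + 3737.72
0.992 × C = 128240.11
C = 128240.11 / 0.992 = 129274.30
Insurance premium = 0.8% × 129274.30 = 1034.19
Import duty = 129274.30 × 14.5% = 18744.77

CIF value: CAD 129274.30; import duty: CAD 18744.77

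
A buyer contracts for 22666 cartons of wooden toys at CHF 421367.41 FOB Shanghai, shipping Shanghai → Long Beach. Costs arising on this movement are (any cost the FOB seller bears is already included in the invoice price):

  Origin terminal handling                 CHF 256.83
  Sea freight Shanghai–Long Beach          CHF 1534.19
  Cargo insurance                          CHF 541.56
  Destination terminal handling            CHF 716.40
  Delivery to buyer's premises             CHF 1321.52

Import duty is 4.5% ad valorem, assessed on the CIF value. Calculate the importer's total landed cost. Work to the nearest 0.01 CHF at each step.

FOB: the seller bears costs until goods are on board at the origin port; the buyer bears freight, insurance and all costs thereafter.
Already in the invoice (seller's account under FOB): origin terminal — exclude.
CIF value = FOB price + freight + insurance = 421367.41 + 1534.19 + 541.56 = 423443.16
Import duty = 423443.16 × 4.5% = 19054.94
Buyer bears: freight 1534.19 + insurance 541.56 + destination terminal 716.40 + delivery 1321.52 + duty 19054.94 = 23168.61
Landed cost = invoice 421367.41 + 23168.61 = 444536.02

Total landed cost: CHF 444536.02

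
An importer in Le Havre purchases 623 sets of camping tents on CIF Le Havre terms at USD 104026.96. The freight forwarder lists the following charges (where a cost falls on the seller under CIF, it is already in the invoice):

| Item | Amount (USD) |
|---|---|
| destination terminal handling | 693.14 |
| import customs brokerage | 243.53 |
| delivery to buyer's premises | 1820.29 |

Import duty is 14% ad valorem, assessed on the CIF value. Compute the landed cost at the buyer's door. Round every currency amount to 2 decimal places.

Total landed cost: USD 121347.69

CIF: the seller pays costs through ocean freight and marine insurance to the destination port.
The CIF price already equals the CIF value: 104026.96
Import duty = 104026.96 × 14% = 14563.77
Buyer bears: destination terminal 693.14 + brokerage 243.53 + delivery 1820.29 + duty 14563.77 = 17320.73
Landed cost = invoice 104026.96 + 17320.73 = 121347.69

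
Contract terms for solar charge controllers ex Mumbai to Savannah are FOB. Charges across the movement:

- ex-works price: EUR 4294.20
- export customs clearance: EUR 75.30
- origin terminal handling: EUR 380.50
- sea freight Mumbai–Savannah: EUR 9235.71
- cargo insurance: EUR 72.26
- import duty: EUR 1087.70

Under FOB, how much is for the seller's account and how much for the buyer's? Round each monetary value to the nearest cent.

Seller: EUR 4750.00; buyer: EUR 10395.67

FOB: the seller bears costs until goods are on board at the origin port; the buyer bears freight, insurance and all costs thereafter.
Seller's account: goods 4294.20 + export clearance 75.30 + origin terminal 380.50 = 4750.00
Buyer's account: freight 9235.71 + insurance 72.26 + duty 1087.70 = 10395.67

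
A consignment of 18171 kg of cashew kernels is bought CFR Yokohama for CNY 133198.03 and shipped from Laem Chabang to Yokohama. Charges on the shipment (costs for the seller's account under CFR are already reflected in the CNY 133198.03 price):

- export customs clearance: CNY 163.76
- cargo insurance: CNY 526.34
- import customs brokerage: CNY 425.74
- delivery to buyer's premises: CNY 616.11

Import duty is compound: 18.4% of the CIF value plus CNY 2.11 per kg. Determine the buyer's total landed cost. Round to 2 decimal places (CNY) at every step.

Total landed cost: CNY 197712.31

CFR: the seller pays costs through ocean freight to the destination port, but not insurance.
Already in the invoice (seller's account under CFR): export clearance — exclude.
CIF value = CFR price + insurance = 133198.03 + 526.34 = 133724.37
Ad valorem component: 133724.37 × 18.4% = 24605.28
Specific component: 18171 × 2.11 = 38340.81
Import duty = 24605.28 + 38340.81 = 62946.09
Buyer bears: insurance 526.34 + brokerage 425.74 + delivery 616.11 + duty 62946.09 = 64514.28
Landed cost = invoice 133198.03 + 64514.28 = 197712.31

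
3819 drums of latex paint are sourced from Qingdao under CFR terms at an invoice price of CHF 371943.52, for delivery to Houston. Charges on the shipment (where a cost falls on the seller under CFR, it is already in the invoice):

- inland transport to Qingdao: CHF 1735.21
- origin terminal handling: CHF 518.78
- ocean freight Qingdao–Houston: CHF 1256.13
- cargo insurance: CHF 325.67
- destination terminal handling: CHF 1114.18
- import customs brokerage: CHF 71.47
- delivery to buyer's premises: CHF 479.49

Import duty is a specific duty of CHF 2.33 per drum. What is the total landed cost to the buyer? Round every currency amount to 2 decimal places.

CFR: the seller pays costs through ocean freight to the destination port, but not insurance.
Already in the invoice (seller's account under CFR): inland to port, origin terminal, freight — exclude.
CIF value = CFR price + insurance = 371943.52 + 325.67 = 372269.19
Import duty = 3819 × 2.33 = 8898.27
Buyer bears: insurance 325.67 + destination terminal 1114.18 + brokerage 71.47 + delivery 479.49 + duty 8898.27 = 10889.08
Landed cost = invoice 371943.52 + 10889.08 = 382832.60

Total landed cost: CHF 382832.60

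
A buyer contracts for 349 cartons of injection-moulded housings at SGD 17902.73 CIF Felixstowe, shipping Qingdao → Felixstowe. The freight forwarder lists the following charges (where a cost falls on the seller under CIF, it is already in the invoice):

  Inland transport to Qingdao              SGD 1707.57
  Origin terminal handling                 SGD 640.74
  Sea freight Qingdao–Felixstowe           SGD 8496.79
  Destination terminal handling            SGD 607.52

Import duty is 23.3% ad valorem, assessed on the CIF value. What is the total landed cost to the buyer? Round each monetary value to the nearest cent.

Total landed cost: SGD 22681.59

CIF: the seller pays costs through ocean freight and marine insurance to the destination port.
Already in the invoice (seller's account under CIF): inland to port, origin terminal, freight — exclude.
The CIF price already equals the CIF value: 17902.73
Import duty = 17902.73 × 23.3% = 4171.34
Buyer bears: destination terminal 607.52 + duty 4171.34 = 4778.86
Landed cost = invoice 17902.73 + 4778.86 = 22681.59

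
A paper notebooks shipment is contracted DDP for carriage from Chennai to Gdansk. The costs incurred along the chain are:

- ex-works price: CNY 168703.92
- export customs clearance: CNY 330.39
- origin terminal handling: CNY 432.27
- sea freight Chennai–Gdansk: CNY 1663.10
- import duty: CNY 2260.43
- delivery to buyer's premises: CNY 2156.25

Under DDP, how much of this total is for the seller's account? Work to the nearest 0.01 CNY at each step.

Seller's account: CNY 175546.36

DDP: the seller bears all costs including import duty.
Seller's account: goods 168703.92 + export clearance 330.39 + origin terminal 432.27 + freight 1663.10 + duty 2260.43 + delivery 2156.25 = 175546.36
Buyer's account: 0.00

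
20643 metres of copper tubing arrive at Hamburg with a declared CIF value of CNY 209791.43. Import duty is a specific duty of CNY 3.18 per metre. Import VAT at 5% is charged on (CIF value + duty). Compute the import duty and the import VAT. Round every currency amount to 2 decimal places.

Import duty: CNY 65644.74; import VAT: CNY 13771.81

Import duty = 20643 × 3.18 = 65644.74
VAT base = CIF + duty = 209791.43 + 65644.74 = 275436.17
Import VAT = 275436.17 × 5% = 13771.81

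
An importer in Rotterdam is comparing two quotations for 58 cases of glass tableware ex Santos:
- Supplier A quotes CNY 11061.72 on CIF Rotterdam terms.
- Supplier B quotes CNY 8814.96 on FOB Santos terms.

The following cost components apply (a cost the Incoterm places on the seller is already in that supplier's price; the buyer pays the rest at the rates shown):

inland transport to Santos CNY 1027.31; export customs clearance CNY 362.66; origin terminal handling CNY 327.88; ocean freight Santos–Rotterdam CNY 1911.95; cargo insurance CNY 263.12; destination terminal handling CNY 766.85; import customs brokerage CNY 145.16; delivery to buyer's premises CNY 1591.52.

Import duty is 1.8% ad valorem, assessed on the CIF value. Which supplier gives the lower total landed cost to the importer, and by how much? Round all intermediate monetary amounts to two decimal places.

Supplier A (CIF):
The CIF price already equals the CIF value: 11061.72
Import duty = 11061.72 × 1.8% = 199.11
Buyer bears (A): 766.85 + 145.16 + 1591.52 = 2503.53
Landed cost (A) = invoice 11061.72 + 2503.53 + duty 199.11 = 13764.36
Supplier B (FOB):
CIF value = FOB price + freight + insurance = 8814.96 + 1911.95 + 263.12 = 10990.03
Import duty = 10990.03 × 1.8% = 197.82
Buyer bears (B): 1911.95 + 263.12 + 766.85 + 145.16 + 1591.52 = 4678.60
Landed cost (B) = invoice 8814.96 + 4678.60 + duty 197.82 = 13691.38
Difference = |13764.36 − 13691.38| = 72.98

Supplier B is cheaper by CNY 72.98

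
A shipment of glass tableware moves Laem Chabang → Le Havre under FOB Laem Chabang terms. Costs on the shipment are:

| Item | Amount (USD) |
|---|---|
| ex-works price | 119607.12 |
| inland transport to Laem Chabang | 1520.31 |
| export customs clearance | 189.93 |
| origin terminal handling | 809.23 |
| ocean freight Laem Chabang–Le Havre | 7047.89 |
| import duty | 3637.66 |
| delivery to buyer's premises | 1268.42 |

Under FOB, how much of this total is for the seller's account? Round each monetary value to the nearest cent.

Seller's account: USD 122126.59

FOB: the seller bears costs until goods are on board at the origin port; the buyer bears freight, insurance and all costs thereafter.
Seller's account: goods 119607.12 + inland to port 1520.31 + export clearance 189.93 + origin terminal 809.23 = 122126.59
Buyer's account: freight 7047.89 + duty 3637.66 + delivery 1268.42 = 11953.97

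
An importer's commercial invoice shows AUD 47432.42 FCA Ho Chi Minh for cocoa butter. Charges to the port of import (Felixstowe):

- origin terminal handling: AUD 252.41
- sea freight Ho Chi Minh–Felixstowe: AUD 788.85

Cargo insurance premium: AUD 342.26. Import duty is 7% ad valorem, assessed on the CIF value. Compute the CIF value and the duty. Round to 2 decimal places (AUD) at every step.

CIF value: AUD 48815.94; import duty: AUD 3417.12

CIF = FCA price + pre-shipment costs + freight + insurance
CIF = 47432.42 + 252.41 + 788.85 + 342.26 = 48815.94
Import duty = 48815.94 × 7% = 3417.12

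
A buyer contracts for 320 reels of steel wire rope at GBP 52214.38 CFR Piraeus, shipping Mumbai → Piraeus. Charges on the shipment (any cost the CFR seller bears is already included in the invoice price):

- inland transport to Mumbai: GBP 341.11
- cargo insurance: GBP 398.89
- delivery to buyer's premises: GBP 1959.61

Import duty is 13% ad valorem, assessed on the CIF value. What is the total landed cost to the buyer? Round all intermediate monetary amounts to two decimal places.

CFR: the seller pays costs through ocean freight to the destination port, but not insurance.
Already in the invoice (seller's account under CFR): inland to port — exclude.
CIF value = CFR price + insurance = 52214.38 + 398.89 = 52613.27
Import duty = 52613.27 × 13% = 6839.73
Buyer bears: insurance 398.89 + delivery 1959.61 + duty 6839.73 = 9198.23
Landed cost = invoice 52214.38 + 9198.23 = 61412.61

Total landed cost: GBP 61412.61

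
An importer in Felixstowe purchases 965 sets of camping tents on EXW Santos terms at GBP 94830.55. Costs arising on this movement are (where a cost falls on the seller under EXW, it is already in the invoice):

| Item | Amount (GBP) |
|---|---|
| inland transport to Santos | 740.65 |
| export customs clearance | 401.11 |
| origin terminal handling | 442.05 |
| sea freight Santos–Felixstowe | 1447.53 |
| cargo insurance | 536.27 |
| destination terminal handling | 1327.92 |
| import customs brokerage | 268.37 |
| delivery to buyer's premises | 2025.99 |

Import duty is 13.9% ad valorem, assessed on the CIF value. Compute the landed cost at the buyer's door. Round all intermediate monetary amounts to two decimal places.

Total landed cost: GBP 115697.78

EXW: the seller makes goods available at their premises; the buyer bears all onward costs.
CIF value = EXW price + inland to port + export clearance + origin terminal + freight + insurance = 94830.55 + 740.65 + 401.11 + 442.05 + 1447.53 + 536.27 = 98398.16
Import duty = 98398.16 × 13.9% = 13677.34
Buyer bears: inland to port 740.65 + export clearance 401.11 + origin terminal 442.05 + freight 1447.53 + insurance 536.27 + destination terminal 1327.92 + brokerage 268.37 + delivery 2025.99 + duty 13677.34 = 20867.23
Landed cost = invoice 94830.55 + 20867.23 = 115697.78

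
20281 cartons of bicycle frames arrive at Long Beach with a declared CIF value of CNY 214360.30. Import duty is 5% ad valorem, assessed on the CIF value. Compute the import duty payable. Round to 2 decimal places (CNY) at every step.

Import duty: CNY 10718.02

Import duty = 214360.30 × 5% = 10718.02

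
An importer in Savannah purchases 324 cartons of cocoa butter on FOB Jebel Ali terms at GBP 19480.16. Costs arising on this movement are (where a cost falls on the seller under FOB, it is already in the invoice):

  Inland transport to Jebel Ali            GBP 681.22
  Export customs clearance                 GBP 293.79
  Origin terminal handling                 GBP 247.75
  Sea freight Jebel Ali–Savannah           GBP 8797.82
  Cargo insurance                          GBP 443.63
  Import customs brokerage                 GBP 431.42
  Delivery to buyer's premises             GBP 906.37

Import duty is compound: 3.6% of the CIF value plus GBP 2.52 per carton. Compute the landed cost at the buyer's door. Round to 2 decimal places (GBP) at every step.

Total landed cost: GBP 31909.86

FOB: the seller bears costs until goods are on board at the origin port; the buyer bears freight, insurance and all costs thereafter.
Already in the invoice (seller's account under FOB): inland to port, export clearance, origin terminal — exclude.
CIF value = FOB price + freight + insurance = 19480.16 + 8797.82 + 443.63 = 28721.61
Ad valorem component: 28721.61 × 3.6% = 1033.98
Specific component: 324 × 2.52 = 816.48
Import duty = 1033.98 + 816.48 = 1850.46
Buyer bears: freight 8797.82 + insurance 443.63 + brokerage 431.42 + delivery 906.37 + duty 1850.46 = 12429.70
Landed cost = invoice 19480.16 + 12429.70 = 31909.86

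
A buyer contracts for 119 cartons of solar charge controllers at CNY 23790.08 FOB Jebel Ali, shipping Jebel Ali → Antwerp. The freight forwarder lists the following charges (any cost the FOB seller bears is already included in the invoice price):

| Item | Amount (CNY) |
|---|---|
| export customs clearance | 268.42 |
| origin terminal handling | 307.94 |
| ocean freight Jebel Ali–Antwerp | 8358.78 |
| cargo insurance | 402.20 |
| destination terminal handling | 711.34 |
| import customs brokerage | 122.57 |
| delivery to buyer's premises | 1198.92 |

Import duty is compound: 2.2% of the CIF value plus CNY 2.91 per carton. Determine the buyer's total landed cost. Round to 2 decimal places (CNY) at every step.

Total landed cost: CNY 35646.30

FOB: the seller bears costs until goods are on board at the origin port; the buyer bears freight, insurance and all costs thereafter.
Already in the invoice (seller's account under FOB): export clearance, origin terminal — exclude.
CIF value = FOB price + freight + insurance = 23790.08 + 8358.78 + 402.20 = 32551.06
Ad valorem component: 32551.06 × 2.2% = 716.12
Specific component: 119 × 2.91 = 346.29
Import duty = 716.12 + 346.29 = 1062.41
Buyer bears: freight 8358.78 + insurance 402.20 + destination terminal 711.34 + brokerage 122.57 + delivery 1198.92 + duty 1062.41 = 11856.22
Landed cost = invoice 23790.08 + 11856.22 = 35646.30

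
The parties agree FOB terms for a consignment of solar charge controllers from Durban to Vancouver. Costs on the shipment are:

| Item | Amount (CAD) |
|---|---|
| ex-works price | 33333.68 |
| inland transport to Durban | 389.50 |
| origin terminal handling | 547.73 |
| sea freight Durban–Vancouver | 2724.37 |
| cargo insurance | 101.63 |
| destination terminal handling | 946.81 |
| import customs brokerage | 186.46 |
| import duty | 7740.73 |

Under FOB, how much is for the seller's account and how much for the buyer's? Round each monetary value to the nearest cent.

Seller: CAD 34270.91; buyer: CAD 11700.00

FOB: the seller bears costs until goods are on board at the origin port; the buyer bears freight, insurance and all costs thereafter.
Seller's account: goods 33333.68 + inland to port 389.50 + origin terminal 547.73 = 34270.91
Buyer's account: freight 2724.37 + insurance 101.63 + destination terminal 946.81 + brokerage 186.46 + duty 7740.73 = 11700.00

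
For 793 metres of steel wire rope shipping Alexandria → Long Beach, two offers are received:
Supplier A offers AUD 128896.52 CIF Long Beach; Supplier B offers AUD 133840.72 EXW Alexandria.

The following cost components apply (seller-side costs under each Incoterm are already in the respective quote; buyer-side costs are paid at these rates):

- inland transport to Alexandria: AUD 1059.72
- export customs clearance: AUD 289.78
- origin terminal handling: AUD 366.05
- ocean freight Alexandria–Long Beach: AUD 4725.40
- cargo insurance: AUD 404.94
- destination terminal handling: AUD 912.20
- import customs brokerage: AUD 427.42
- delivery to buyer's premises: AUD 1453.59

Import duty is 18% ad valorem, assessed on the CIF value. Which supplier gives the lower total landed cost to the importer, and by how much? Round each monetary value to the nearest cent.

Supplier A is cheaper by AUD 13912.31

Supplier A (CIF):
The CIF price already equals the CIF value: 128896.52
Import duty = 128896.52 × 18% = 23201.37
Buyer bears (A): 912.20 + 427.42 + 1453.59 = 2793.21
Landed cost (A) = invoice 128896.52 + 2793.21 + duty 23201.37 = 154891.10
Supplier B (EXW):
CIF value = EXW price + inland to port + export clearance + origin terminal + freight + insurance = 133840.72 + 1059.72 + 289.78 + 366.05 + 4725.40 + 404.94 = 140686.61
Import duty = 140686.61 × 18% = 25323.59
Buyer bears (B): 1059.72 + 289.78 + 366.05 + 4725.40 + 404.94 + 912.20 + 427.42 + 1453.59 = 9639.10
Landed cost (B) = invoice 133840.72 + 9639.10 + duty 25323.59 = 168803.41
Difference = |154891.10 − 168803.41| = 13912.31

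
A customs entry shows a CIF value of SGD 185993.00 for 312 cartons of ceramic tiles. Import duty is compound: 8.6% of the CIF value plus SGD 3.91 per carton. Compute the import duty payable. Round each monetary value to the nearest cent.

Ad valorem component: 185993.00 × 8.6% = 15995.40
Specific component: 312 × 3.91 = 1219.92
Import duty = 15995.40 + 1219.92 = 17215.32

Import duty: SGD 17215.32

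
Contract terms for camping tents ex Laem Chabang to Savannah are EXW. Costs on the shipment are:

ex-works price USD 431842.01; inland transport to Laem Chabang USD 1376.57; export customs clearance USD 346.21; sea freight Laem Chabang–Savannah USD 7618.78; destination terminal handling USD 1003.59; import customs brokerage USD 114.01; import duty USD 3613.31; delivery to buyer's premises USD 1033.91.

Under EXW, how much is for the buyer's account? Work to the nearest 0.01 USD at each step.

EXW: the seller makes goods available at their premises; the buyer bears all onward costs.
Seller's account: goods 431842.01 = 431842.01
Buyer's account: inland to port 1376.57 + export clearance 346.21 + freight 7618.78 + destination terminal 1003.59 + brokerage 114.01 + duty 3613.31 + delivery 1033.91 = 15106.38

Buyer's account: USD 15106.38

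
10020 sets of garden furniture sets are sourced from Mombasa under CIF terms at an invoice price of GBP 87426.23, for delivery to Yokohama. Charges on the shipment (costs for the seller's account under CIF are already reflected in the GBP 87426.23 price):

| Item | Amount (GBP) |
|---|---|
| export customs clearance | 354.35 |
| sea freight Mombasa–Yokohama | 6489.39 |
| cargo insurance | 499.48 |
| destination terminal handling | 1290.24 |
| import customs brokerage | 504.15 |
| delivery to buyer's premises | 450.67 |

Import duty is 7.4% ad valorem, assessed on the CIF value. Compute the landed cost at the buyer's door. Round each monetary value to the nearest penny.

Total landed cost: GBP 96140.83

CIF: the seller pays costs through ocean freight and marine insurance to the destination port.
Already in the invoice (seller's account under CIF): export clearance, freight, insurance — exclude.
The CIF price already equals the CIF value: 87426.23
Import duty = 87426.23 × 7.4% = 6469.54
Buyer bears: destination terminal 1290.24 + brokerage 504.15 + delivery 450.67 + duty 6469.54 = 8714.60
Landed cost = invoice 87426.23 + 8714.60 = 96140.83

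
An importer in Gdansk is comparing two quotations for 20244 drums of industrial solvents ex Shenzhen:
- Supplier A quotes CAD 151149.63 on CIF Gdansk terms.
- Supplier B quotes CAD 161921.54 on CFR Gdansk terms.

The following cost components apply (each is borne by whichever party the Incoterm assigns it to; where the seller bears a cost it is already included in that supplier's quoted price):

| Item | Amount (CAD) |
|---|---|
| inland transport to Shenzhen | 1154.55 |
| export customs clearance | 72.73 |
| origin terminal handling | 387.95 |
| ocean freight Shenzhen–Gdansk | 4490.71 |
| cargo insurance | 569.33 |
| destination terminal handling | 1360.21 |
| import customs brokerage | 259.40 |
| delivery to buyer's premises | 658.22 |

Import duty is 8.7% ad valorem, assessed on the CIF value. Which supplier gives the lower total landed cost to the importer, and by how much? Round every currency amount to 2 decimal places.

Supplier A (CIF):
The CIF price already equals the CIF value: 151149.63
Import duty = 151149.63 × 8.7% = 13150.02
Buyer bears (A): 1360.21 + 259.40 + 658.22 = 2277.83
Landed cost (A) = invoice 151149.63 + 2277.83 + duty 13150.02 = 166577.48
Supplier B (CFR):
CIF value = CFR price + insurance = 161921.54 + 569.33 = 162490.87
Import duty = 162490.87 × 8.7% = 14136.71
Buyer bears (B): 569.33 + 1360.21 + 259.40 + 658.22 = 2847.16
Landed cost (B) = invoice 161921.54 + 2847.16 + duty 14136.71 = 178905.41
Difference = |166577.48 − 178905.41| = 12327.93

Supplier A is cheaper by CAD 12327.93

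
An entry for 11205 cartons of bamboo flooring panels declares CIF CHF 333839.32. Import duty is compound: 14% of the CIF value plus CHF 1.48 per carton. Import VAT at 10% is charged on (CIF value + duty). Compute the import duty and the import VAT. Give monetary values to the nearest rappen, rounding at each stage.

Ad valorem component: 333839.32 × 14% = 46737.50
Specific component: 11205 × 1.48 = 16583.40
Import duty = 46737.50 + 16583.40 = 63320.90
VAT base = CIF + duty = 333839.32 + 63320.90 = 397160.22
Import VAT = 397160.22 × 10% = 39716.02

Import duty: CHF 63320.90; import VAT: CHF 39716.02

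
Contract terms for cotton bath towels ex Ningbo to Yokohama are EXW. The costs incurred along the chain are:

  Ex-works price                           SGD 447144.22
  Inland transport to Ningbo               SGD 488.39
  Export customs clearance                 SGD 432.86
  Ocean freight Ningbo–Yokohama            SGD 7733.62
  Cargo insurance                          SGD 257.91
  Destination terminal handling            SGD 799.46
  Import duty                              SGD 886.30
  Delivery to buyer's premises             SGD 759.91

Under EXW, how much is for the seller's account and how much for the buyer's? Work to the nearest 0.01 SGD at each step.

Seller: SGD 447144.22; buyer: SGD 11358.45

EXW: the seller makes goods available at their premises; the buyer bears all onward costs.
Seller's account: goods 447144.22 = 447144.22
Buyer's account: inland to port 488.39 + export clearance 432.86 + freight 7733.62 + insurance 257.91 + destination terminal 799.46 + duty 886.30 + delivery 759.91 = 11358.45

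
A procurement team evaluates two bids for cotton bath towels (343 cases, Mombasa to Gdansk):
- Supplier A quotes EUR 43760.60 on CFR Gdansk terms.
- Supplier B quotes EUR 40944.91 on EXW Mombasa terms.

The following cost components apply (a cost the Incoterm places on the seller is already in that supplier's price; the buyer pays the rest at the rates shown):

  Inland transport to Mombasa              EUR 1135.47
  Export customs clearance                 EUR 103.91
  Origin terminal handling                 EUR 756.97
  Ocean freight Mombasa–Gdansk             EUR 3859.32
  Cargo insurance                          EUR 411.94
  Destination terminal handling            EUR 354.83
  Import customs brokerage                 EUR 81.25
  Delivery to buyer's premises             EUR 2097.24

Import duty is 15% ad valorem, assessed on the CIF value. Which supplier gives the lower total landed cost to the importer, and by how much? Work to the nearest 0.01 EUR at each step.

Supplier A (CFR):
CIF value = CFR price + insurance = 43760.60 + 411.94 = 44172.54
Import duty = 44172.54 × 15% = 6625.88
Buyer bears (A): 411.94 + 354.83 + 81.25 + 2097.24 = 2945.26
Landed cost (A) = invoice 43760.60 + 2945.26 + duty 6625.88 = 53331.74
Supplier B (EXW):
CIF value = EXW price + inland to port + export clearance + origin terminal + freight + insurance = 40944.91 + 1135.47 + 103.91 + 756.97 + 3859.32 + 411.94 = 47212.52
Import duty = 47212.52 × 15% = 7081.88
Buyer bears (B): 1135.47 + 103.91 + 756.97 + 3859.32 + 411.94 + 354.83 + 81.25 + 2097.24 = 8800.93
Landed cost (B) = invoice 40944.91 + 8800.93 + duty 7081.88 = 56827.72
Difference = |53331.74 − 56827.72| = 3495.98

Supplier A is cheaper by EUR 3495.98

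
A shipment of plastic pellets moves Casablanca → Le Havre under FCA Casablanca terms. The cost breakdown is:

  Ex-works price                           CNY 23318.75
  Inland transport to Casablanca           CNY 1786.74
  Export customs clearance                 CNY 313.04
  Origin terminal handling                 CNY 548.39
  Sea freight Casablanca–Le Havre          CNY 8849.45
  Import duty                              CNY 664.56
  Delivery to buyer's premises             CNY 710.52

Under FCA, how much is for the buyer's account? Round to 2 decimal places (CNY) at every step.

Buyer's account: CNY 10772.92

FCA: the seller delivers export-cleared goods to the carrier; the buyer bears costs from that point.
Seller's account: goods 23318.75 + inland to port 1786.74 + export clearance 313.04 = 25418.53
Buyer's account: origin terminal 548.39 + freight 8849.45 + duty 664.56 + delivery 710.52 = 10772.92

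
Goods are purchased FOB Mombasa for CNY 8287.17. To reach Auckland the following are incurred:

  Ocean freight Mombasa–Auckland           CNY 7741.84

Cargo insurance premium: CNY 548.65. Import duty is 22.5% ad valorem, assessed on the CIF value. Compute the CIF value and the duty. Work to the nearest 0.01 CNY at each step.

CIF value: CNY 16577.66; import duty: CNY 3729.97

CIF = FOB price + freight + insurance
CIF = 8287.17 + 7741.84 + 548.65 = 16577.66
Import duty = 16577.66 × 22.5% = 3729.97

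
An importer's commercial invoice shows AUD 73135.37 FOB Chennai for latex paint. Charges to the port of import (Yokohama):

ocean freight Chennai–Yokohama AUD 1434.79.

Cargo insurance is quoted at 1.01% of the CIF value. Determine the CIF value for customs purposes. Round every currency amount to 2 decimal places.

Let C be the CIF value. C = FOB price + freight + 1.01% × C
C − 1.01% × C = 73135.37 + 1434.79
0.9899 × C = 74570.16
C = 74570.16 / 0.9899 = 75331.00
Insurance premium = 1.01% × 75331.00 = 760.84

CIF value: AUD 75331.00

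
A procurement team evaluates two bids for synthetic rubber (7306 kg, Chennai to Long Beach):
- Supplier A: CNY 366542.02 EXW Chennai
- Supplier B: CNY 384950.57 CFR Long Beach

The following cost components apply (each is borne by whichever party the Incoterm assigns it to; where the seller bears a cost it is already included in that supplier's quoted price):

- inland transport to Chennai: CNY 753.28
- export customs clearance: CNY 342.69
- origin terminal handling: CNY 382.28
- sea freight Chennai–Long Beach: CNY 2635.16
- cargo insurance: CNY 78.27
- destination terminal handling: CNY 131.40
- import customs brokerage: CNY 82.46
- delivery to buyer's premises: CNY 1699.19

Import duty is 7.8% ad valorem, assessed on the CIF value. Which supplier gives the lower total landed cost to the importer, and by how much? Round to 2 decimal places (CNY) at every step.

Supplier A (EXW):
CIF value = EXW price + inland to port + export clearance + origin terminal + freight + insurance = 366542.02 + 753.28 + 342.69 + 382.28 + 2635.16 + 78.27 = 370733.70
Import duty = 370733.70 × 7.8% = 28917.23
Buyer bears (A): 753.28 + 342.69 + 382.28 + 2635.16 + 78.27 + 131.40 + 82.46 + 1699.19 = 6104.73
Landed cost (A) = invoice 366542.02 + 6104.73 + duty 28917.23 = 401563.98
Supplier B (CFR):
CIF value = CFR price + insurance = 384950.57 + 78.27 = 385028.84
Import duty = 385028.84 × 7.8% = 30032.25
Buyer bears (B): 78.27 + 131.40 + 82.46 + 1699.19 = 1991.32
Landed cost (B) = invoice 384950.57 + 1991.32 + duty 30032.25 = 416974.14
Difference = |401563.98 − 416974.14| = 15410.16

Supplier A is cheaper by CNY 15410.16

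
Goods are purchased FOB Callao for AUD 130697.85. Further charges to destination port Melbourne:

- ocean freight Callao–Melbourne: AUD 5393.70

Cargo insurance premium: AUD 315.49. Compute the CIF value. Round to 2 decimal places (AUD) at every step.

CIF value: AUD 136407.04

CIF = FOB price + freight + insurance
CIF = 130697.85 + 5393.70 + 315.49 = 136407.04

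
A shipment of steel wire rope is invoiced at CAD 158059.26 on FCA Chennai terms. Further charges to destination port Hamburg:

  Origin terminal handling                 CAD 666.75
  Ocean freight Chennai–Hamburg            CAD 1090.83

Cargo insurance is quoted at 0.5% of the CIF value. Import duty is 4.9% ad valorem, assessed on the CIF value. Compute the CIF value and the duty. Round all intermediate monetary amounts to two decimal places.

Let C be the CIF value. C = FCA price + pre-shipment costs + freight + 0.5% × C
C − 0.5% × C = 158059.26 + 666.75 + 1090.83
0.995 × C = 159816.84
C = 159816.84 / 0.995 = 160619.94
Insurance premium = 0.5% × 160619.94 = 803.10
Import duty = 160619.94 × 4.9% = 7870.38

CIF value: CAD 160619.94; import duty: CAD 7870.38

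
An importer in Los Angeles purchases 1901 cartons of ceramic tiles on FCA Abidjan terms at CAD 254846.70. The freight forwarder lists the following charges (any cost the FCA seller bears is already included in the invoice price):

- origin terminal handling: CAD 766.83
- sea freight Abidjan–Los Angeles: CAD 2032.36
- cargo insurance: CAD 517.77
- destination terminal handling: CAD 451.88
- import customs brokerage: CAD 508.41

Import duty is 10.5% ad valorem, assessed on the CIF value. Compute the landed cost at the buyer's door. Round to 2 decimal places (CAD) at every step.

Total landed cost: CAD 286231.13

FCA: the seller delivers export-cleared goods to the carrier; the buyer bears costs from that point.
CIF value = FCA price + origin terminal + freight + insurance = 254846.70 + 766.83 + 2032.36 + 517.77 = 258163.66
Import duty = 258163.66 × 10.5% = 27107.18
Buyer bears: origin terminal 766.83 + freight 2032.36 + insurance 517.77 + destination terminal 451.88 + brokerage 508.41 + duty 27107.18 = 31384.43
Landed cost = invoice 254846.70 + 31384.43 = 286231.13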